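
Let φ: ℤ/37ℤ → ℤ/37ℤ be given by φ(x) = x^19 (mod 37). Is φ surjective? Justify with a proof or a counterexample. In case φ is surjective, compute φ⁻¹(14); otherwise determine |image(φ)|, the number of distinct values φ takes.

23

Since 37 is prime, the nonzero elements of ℤ/37ℤ form a cyclic group of order 36.
As gcd(19, 36) = 1, raising to the 19th power is a bijection on this group: if s^19 ≡ t^19 then (st^{−1})^19 = 1, and the only element of order dividing gcd(19, 36) = 1 is 1, so s = t.
With φ(0) = 0 this makes φ injective on all of ℤ/37ℤ, hence bijective (finite equal-size domain and codomain). In particular φ is surjective.
Since φ is surjective, we find the preimage of 14. The inverse of x ↦ x^19 on (ℤ/37ℤ)^× is x ↦ x^19, because 19·19 = 361 = 10·36 + 1 ≡ 1 (mod 36) and x^{36} = 1 for x ≠ 0 (Fermat). So φ⁻¹(14) = 14^19 mod 37.
Repeated squaring mod 37: 14^1 ≡ 14, 14^2 ≡ 14² = 196 ≡ 11, 14^4 ≡ 11² = 121 ≡ 10, 14^8 ≡ 10² = 100 ≡ 26, 14^16 ≡ 26² = 676 ≡ 10. Since 19 = 16 + 2 + 1, 14^19 ≡ 10·11·14: 10·11 = 110 ≡ 36, then 36·14 = 504 ≡ 23. So 14^19 ≡ 23 (mod 37).
Hence φ⁻¹(14) = 23.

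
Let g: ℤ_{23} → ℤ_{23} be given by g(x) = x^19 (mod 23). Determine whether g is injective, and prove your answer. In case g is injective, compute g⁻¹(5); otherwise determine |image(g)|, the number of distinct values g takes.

Since 23 is prime, the nonzero elements of ℤ_{23} form a cyclic group of order 22.
As gcd(19, 22) = 1, raising to the 19th power is a bijection on this group: if a^19 ≡ b^19 then (ab^{−1})^19 = 1, and the only element of order dividing gcd(19, 22) = 1 is 1, so a = b.
With g(0) = 0 this makes g injective on all of ℤ_{23}, hence bijective (finite equal-size domain and codomain). In particular g is injective.
Since g is injective, we find the preimage of 5. The inverse of x ↦ x^19 on (ℤ_{23})^× is x ↦ x^7, because 19·7 = 133 = 6·22 + 1 ≡ 1 (mod 22) and x^{22} = 1 for x ≠ 0 (Fermat). So g⁻¹(5) = 5^7 mod 23.
Repeated squaring mod 23: 5^1 ≡ 5, 5^2 ≡ 5² = 25 ≡ 2, 5^4 ≡ 2² = 4. Since 7 = 4 + 2 + 1, 5^7 ≡ 4·2·5: 4·2 = 8, then 8·5 = 40 ≡ 17. So 5^7 ≡ 17 (mod 23).
Hence g⁻¹(5) = 17.

17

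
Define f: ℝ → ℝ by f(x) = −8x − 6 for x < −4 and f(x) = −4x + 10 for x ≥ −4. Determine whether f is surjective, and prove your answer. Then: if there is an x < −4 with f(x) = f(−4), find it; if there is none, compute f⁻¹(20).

Both pieces are strictly decreasing (slopes −8 and −4), so each is injective on its own interval.
The left piece maps (−∞, −4) onto (26, ∞); the right piece maps [−4, ∞) onto (−∞, 26].
These images together cover ℝ, so f is surjective.
Because the two images are disjoint, no x < −4 has f(x) = f(−4), so we compute f⁻¹(20): 20 lies in (−∞, 26], so solve −4x + 10 = 20: x = (20 − 10)/(−4) = −5/2.

-5/2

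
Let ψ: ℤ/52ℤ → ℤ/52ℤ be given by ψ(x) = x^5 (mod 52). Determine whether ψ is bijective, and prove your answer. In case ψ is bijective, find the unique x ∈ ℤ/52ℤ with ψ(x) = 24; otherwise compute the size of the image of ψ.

39

ψ(0) = 0^5 = 0.
ψ(26): Repeated squaring mod 52: 26^1 ≡ 26, 26^2 ≡ 26² = 676 ≡ 0, 26^4 ≡ 0² = 0. Since 5 = 4 + 1, 26^5 ≡ 0·26: 0·26 = 0. So 26^5 ≡ 0 (mod 52).
So ψ(0) = ψ(26) = 0 while 0 ≠ 26, thus ψ is not injective, hence not bijective.
Since ψ is not bijective, we determine |image(ψ)|. Computing x^5 mod 52 for each x (by repeated squaring, reducing mod 52 at every step), the values ψ(0), ψ(1), …, ψ(51) are: 0, 1, 32, 35, 36, 5, 28, 11, 8, 29, 4, 7, 12, 13, 40, 19, 48, 49, 44, 15, 24, 21, 16, 43, 20, 25, 0, 27, 32, 9, 36, 31, 28, 37, 8, 3, 4, 33, 12, 39, 40, 45, 48, 23, 44, 41, 24, 47, 16, 17, 20, 51.
The distinct values are {0, 1, 3, 4, 5, 7, 8, 9, 11, 12, 13, 15, 16, 17, 19, 20, 21, 23, 24, 25, 27, 28, 29, 31, 32, 33, 35, 36, 37, 39, 40, 41, 43, 44, 45, 47, 48, 49, 51}; there are 39 of them.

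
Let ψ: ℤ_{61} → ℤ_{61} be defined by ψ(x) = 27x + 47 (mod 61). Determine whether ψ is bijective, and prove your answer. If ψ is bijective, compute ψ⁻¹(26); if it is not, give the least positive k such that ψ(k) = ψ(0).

6

Suppose ψ(u) = ψ(v) in ℤ_{61}. Then 27u + 47 ≡ 27v + 47 (mod 61), thus 27(u − v) ≡ 0 (mod 61).
Since gcd(27, 61) = 1, 27 is invertible modulo 61, hence u − v ≡ 0 (mod 61), i.e. u = v.
We now compute 27⁻¹ mod 61 explicitly. Euclid's algorithm: 61 = 2·27 + 7, 27 = 3·7 + 6, 7 = 1·6 + 1; back-substituting gives 1 = 52·27 − 23·61, so 27⁻¹ ≡ 52 (mod 61).
Then y ↦ 52(y − 47) is a two-sided inverse to ψ, so every y ∈ ℤ_{61} has a preimage.
So ψ is bijective.
Since ψ is bijective, we find ψ⁻¹(26): we need 27x ≡ 26 − 47 ≡ 40 (mod 61). Using 27⁻¹ = 52: x ≡ 52·40 = 2080 = 34·61 + 6, so x = 6.
Check: ψ(6) = 27·6 + 47 = 209 = 3·61 + 26 ≡ 26 (mod 61).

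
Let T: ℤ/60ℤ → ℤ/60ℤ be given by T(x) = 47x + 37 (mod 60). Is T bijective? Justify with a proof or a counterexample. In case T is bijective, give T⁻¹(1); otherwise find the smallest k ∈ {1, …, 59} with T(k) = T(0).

12

If T(u) = T(v), then 47u ≡ 47v (mod 60). Because gcd(47, 60) = 1, we may cancel 47 to get u ≡ v (mod 60).
We now compute 47⁻¹ mod 60 explicitly. Euclid's algorithm: 60 = 1·47 + 13, 47 = 3·13 + 8, 13 = 1·8 + 5, 8 = 1·5 + 3, 5 = 1·3 + 2, 3 = 1·2 + 1; back-substituting gives 1 = 23·47 − 18·60, so 47⁻¹ ≡ 23 (mod 60).
Then y ↦ 23(y − 37) is a two-sided inverse to T, so every y ∈ ℤ/60ℤ has a preimage.
So T is bijective.
Since T is bijective, we find T⁻¹(1): we need 47x ≡ 1 − 37 ≡ 24 (mod 60). Using 47⁻¹ = 23: x ≡ 23·24 = 552 = 9·60 + 12, so x = 12.
Check: T(12) = 47·12 + 37 = 601 = 10·60 + 1 ≡ 1 (mod 60).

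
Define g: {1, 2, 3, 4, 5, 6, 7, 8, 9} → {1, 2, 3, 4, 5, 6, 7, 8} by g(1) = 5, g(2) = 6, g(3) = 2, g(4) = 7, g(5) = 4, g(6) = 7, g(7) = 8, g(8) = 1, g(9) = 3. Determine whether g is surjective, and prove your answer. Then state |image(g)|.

Every element of the codomain has a preimage: 1 = g(8), 2 = g(3), 3 = g(9), 4 = g(5), 5 = g(1), 6 = g(2), 7 = g(4), 8 = g(7).
Hence g is surjective.
The image of g is {1, 2, 3, 4, 5, 6, 7, 8}, which has 8 elements.

8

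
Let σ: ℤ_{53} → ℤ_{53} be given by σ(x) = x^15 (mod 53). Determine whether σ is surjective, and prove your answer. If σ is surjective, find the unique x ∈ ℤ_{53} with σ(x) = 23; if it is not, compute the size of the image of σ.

Since 53 is prime, the nonzero elements of ℤ_{53} form a cyclic group of order 52.
As gcd(15, 52) = 1, raising to the 15th power is a bijection on this group: if u^15 ≡ v^15 then (uv^{−1})^15 = 1, and the only element of order dividing gcd(15, 52) = 1 is 1, so u = v.
With σ(0) = 0 this makes σ injective on all of ℤ_{53}, hence bijective (finite equal-size domain and codomain). In particular σ is surjective.
Since σ is surjective, we find the preimage of 23. The inverse of x ↦ x^15 on (ℤ_{53})^× is x ↦ x^7, because 15·7 = 105 = 2·52 + 1 ≡ 1 (mod 52) and x^{52} = 1 for x ≠ 0 (Fermat). So σ⁻¹(23) = 23^7 mod 53.
Repeated squaring mod 53: 23^1 ≡ 23, 23^2 ≡ 23² = 529 ≡ 52, 23^4 ≡ 52² = 2704 ≡ 1. Since 7 = 4 + 2 + 1, 23^7 ≡ 1·52·23: 1·52 = 52, then 52·23 = 1196 ≡ 30. So 23^7 ≡ 30 (mod 53).
Hence σ⁻¹(23) = 30.

30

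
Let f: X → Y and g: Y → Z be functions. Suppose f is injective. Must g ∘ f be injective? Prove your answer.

not injective

No. Take X = Y = Z = {0, 1, 2}, f = identity (injective), and g(x) = 0 for every x.
Then (g ∘ f)(0) = 0 = (g ∘ f)(2) with 0 ≠ 2, so g ∘ f is not injective.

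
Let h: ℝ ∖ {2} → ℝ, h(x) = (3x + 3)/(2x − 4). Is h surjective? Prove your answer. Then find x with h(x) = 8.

If h(x) = 3/2, cross-multiplying gives 2(3x + 3) = 3(2x − 4), which simplifies to 6 = −12 — false.  So 3/2 has no preimage and h is not surjective.
Solving h(x) = 8: cross-multiplying gives 3x + 3 = 8(2x − 4), which rearranges to −13x = −35, so x = 35/13.

35/13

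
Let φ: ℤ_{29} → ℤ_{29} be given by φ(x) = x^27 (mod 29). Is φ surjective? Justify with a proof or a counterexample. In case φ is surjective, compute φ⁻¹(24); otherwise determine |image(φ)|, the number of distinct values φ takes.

23

Since 29 is prime, the nonzero elements of ℤ_{29} form a cyclic group of order 28.
As gcd(27, 28) = 1, raising to the 27th power is a bijection on this group: if a^27 ≡ b^27 then (ab^{−1})^27 = 1, and the only element of order dividing gcd(27, 28) = 1 is 1, so a = b.
With φ(0) = 0 this makes φ injective on all of ℤ_{29}, hence bijective (finite equal-size domain and codomain). In particular φ is surjective.
Since φ is surjective, we find the preimage of 24. The inverse of x ↦ x^27 on (ℤ_{29})^× is x ↦ x^27, because 27·27 = 729 = 26·28 + 1 ≡ 1 (mod 28) and x^{28} = 1 for x ≠ 0 (Fermat). So φ⁻¹(24) = 24^27 mod 29.
Repeated squaring mod 29: 24^1 ≡ 24, 24^2 ≡ 24² = 576 ≡ 25, 24^4 ≡ 25² = 625 ≡ 16, 24^8 ≡ 16² = 256 ≡ 24, 24^16 ≡ 24² = 576 ≡ 25. Since 27 = 16 + 8 + 2 + 1, 24^27 ≡ 25·24·25·24: 25·24 = 600 ≡ 20, then 20·25 = 500 ≡ 7, then 7·24 = 168 ≡ 23. So 24^27 ≡ 23 (mod 29).
Hence φ⁻¹(24) = 23.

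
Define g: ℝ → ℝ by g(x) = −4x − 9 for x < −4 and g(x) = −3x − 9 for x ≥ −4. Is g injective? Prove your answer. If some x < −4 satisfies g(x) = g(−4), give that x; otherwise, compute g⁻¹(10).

Both pieces are strictly decreasing (slopes −4 and −3), so each is injective on its own interval.
The left piece maps (−∞, −4) onto (7, ∞); the right piece maps [−4, ∞) onto (−∞, 3].
These images are disjoint, so no value is attained by both pieces. So g is injective.
Because the two images are disjoint, no x < −4 has g(x) = g(−4), so we compute g⁻¹(10): 10 lies in (7, ∞), so solve −4x − 9 = 10: x = (10 + 9)/(−4) = −19/4.

-19/4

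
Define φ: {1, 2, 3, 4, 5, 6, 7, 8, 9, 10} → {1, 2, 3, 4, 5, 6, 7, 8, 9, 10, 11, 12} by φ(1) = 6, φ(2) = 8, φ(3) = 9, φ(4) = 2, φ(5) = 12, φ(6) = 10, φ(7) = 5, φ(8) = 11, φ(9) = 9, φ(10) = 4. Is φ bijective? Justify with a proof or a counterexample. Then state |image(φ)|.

9

φ(3) = 9 = φ(9) with 3 ≠ 9, so φ is not injective, hence not bijective.
The image of φ is {2, 4, 5, 6, 8, 9, 10, 11, 12}, which has 9 elements.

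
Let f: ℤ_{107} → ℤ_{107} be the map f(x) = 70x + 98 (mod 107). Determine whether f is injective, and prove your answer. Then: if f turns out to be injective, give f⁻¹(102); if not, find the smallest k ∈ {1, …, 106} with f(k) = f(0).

104

If f(s) = f(t), then 70s ≡ 70t (mod 107). Because gcd(70, 107) = 1, we may cancel 70 to get s ≡ t (mod 107).
Therefore f is injective.
We now compute 70⁻¹ mod 107 explicitly. Euclid's algorithm: 107 = 1·70 + 37, 70 = 1·37 + 33, 37 = 1·33 + 4, 33 = 8·4 + 1; back-substituting gives 1 = 26·70 − 17·107, so 70⁻¹ ≡ 26 (mod 107).
Since f is injective, we compute f⁻¹(102): solve 70x + 98 ≡ 102 (mod 107), i.e. 70x ≡ 4 (mod 107).
Multiplying by 70⁻¹ = 26 gives x ≡ 26·4 = 104 ≡ 104 (mod 107).
Check: f(104) = 70·104 + 98 = 7378 = 68·107 + 102 ≡ 102 (mod 107).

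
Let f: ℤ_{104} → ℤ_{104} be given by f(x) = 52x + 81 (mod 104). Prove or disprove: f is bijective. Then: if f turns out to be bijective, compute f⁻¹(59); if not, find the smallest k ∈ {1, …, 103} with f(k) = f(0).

We have gcd(52, 104) = 52 > 1. Taking u = 0 and v = 2: f(0) = 81 and f(2) = 52·2 + 81 = 185 ≡ 81 (mod 104).
So f(0) = f(2) while 0 ≠ 2, hence f is not injective, hence not bijective.
Since f is not bijective, we find the least positive k with f(k) = f(0): this means 52k ≡ 0 (mod 104), i.e. 104 ∣ 52k. Since gcd(52, 104) = 52, dividing through by 52 this holds exactly when 2 ∣ k.
The smallest positive such k is 2.

2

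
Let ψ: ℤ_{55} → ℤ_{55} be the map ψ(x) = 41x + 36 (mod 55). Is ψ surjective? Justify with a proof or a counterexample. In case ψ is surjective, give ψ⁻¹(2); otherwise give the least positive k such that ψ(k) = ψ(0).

By definition, surjectivity means every element of the codomain has a preimage under ψ.
Since gcd(41, 55) = 1, 41 is invertible modulo 55. Euclid's algorithm: 55 = 1·41 + 14, 41 = 2·14 + 13, 14 = 1·13 + 1; back-substituting gives 1 = 51·41 − 38·55, so 41⁻¹ ≡ 51 (mod 55).
For any y ∈ ℤ_{55}, x = 51(y − 36) mod 55 satisfies ψ(x) = 41·51(y − 36) + 36 ≡ y (since 41·51 ≡ 1 mod 55). So every y has a preimage.
So ψ is surjective.
Since ψ is surjective, we compute ψ⁻¹(2): solve 41x + 36 ≡ 2 (mod 55), i.e. 41x ≡ 21 (mod 55).
Multiplying by 41⁻¹ = 51 gives x ≡ 51·21 = 1071 = 19·55 + 26 ≡ 26 (mod 55).
Check: ψ(26) = 41·26 + 36 = 1102 = 20·55 + 2 ≡ 2 (mod 55).

26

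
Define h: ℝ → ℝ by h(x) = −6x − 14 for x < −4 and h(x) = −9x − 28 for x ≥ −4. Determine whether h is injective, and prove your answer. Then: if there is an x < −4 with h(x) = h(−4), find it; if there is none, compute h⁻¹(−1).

Both pieces are strictly decreasing (slopes −6 and −9), so each is injective on its own interval.
The left piece maps (−∞, −4) onto (10, ∞); the right piece maps [−4, ∞) onto (−∞, 8].
These images are disjoint, so no value is attained by both pieces. Therefore h is injective.
Because the two images are disjoint, no x < −4 has h(x) = h(−4), so we compute h⁻¹(−1): −1 lies in (−∞, 8], so solve −9x − 28 = −1: x = (−1 + 28)/(−9) = −3.

-3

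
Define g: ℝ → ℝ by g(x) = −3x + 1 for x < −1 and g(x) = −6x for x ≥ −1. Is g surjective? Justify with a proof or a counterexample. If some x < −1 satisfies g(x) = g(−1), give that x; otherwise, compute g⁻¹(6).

Both pieces are strictly decreasing (slopes −3 and −6), so each is injective on its own interval.
The left piece maps (−∞, −1) onto (4, ∞); the right piece maps [−1, ∞) onto (−∞, 6].
The union (4, ∞) ∪ (−∞, 6] covers ℝ, so g is surjective.
For the follow-up: the images overlap, so an x < −1 with g(x) = g(−1) exists. g(−1) = 6; solving −3x + 1 = 6 for x < −1 gives x = (6 − 1)/(−3) = −5/3.

-5/3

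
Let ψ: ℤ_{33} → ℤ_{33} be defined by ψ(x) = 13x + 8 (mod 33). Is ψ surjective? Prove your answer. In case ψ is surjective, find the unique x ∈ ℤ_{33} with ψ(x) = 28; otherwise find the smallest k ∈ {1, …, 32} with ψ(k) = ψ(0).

32

Since gcd(13, 33) = 1, 13 is invertible modulo 33. Euclid's algorithm: 33 = 2·13 + 7, 13 = 1·7 + 6, 7 = 1·6 + 1; back-substituting gives 1 = 28·13 − 11·33, so 13⁻¹ ≡ 28 (mod 33).
For any y ∈ ℤ_{33}, x = 28(y − 8) mod 33 satisfies ψ(x) = 13·28(y − 8) + 8 ≡ y (since 13·28 ≡ 1 mod 33). So every y has a preimage.
Thus ψ is surjective.
Since ψ is surjective, we find ψ⁻¹(28): we need 13x ≡ 28 − 8 ≡ 20 (mod 33). Using 13⁻¹ = 28: x ≡ 28·20 = 560 = 16·33 + 32, so x = 32.
Check: ψ(32) = 13·32 + 8 = 424 = 12·33 + 28 ≡ 28 (mod 33).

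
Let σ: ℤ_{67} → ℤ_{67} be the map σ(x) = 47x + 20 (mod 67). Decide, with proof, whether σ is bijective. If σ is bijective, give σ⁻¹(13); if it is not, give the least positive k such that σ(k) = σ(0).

64

Recall that σ is injective if σ(s) = σ(t) implies s = t.
Suppose σ(s) = σ(t) in ℤ_{67}. Then 47s + 20 ≡ 47t + 20 (mod 67), so 47(s − t) ≡ 0 (mod 67).
Since gcd(47, 67) = 1, 47 is invertible modulo 67, thus s − t ≡ 0 (mod 67), i.e. s = t.
We now compute 47⁻¹ mod 67 explicitly. Euclid's algorithm: 67 = 1·47 + 20, 47 = 2·20 + 7, 20 = 2·7 + 6, 7 = 1·6 + 1; back-substituting gives 1 = 10·47 − 7·67, so 47⁻¹ ≡ 10 (mod 67).
For any y ∈ ℤ_{67}, x = 10(y − 20) mod 67 satisfies σ(x) = 47·10(y − 20) + 20 ≡ y (since 47·10 ≡ 1 mod 67). So every y has a preimage.
Thus σ is bijective.
Since σ is bijective, we compute σ⁻¹(13): solve 47x + 20 ≡ 13 (mod 67), i.e. 47x ≡ 60 (mod 67).
Multiplying by 47⁻¹ = 10 gives x ≡ 10·60 = 600 = 8·67 + 64 ≡ 64 (mod 67).
Check: σ(64) = 47·64 + 20 = 3028 = 45·67 + 13 ≡ 13 (mod 67).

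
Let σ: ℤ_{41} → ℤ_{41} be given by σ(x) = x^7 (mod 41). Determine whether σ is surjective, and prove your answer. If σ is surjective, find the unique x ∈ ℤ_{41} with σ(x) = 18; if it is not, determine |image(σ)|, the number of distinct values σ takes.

Since 41 is prime, the nonzero elements of ℤ_{41} form a cyclic group of order 40.
As gcd(7, 40) = 1, raising to the 7th power is a bijection on this group: if x_1^7 ≡ x_2^7 then (x_1x_2^{−1})^7 = 1, and the only element of order dividing gcd(7, 40) = 1 is 1, so x_1 = x_2.
With σ(0) = 0 this makes σ injective on all of ℤ_{41}, hence bijective (finite equal-size domain and codomain). In particular σ is surjective.
Since σ is surjective, we find the preimage of 18. The inverse of x ↦ x^7 on (ℤ_{41})^× is x ↦ x^23, because 7·23 = 161 = 4·40 + 1 ≡ 1 (mod 40) and x^{40} = 1 for x ≠ 0 (Fermat). So σ⁻¹(18) = 18^23 mod 41.
Repeated squaring mod 41: 18^1 ≡ 18, 18^2 ≡ 18² = 324 ≡ 37, 18^4 ≡ 37² = 1369 ≡ 16, 18^8 ≡ 16² = 256 ≡ 10, 18^16 ≡ 10² = 100 ≡ 18. Since 23 = 16 + 4 + 2 + 1, 18^23 ≡ 18·16·37·18: 18·16 = 288 ≡ 1, then 1·37 = 37, then 37·18 = 666 ≡ 10. So 18^23 ≡ 10 (mod 41).
Hence σ⁻¹(18) = 10.

10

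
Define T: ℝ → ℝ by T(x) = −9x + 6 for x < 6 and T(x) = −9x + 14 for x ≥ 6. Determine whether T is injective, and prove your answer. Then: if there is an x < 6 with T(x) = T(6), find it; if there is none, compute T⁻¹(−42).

46/9

Both pieces are strictly decreasing (slopes −9 and −9), so each is injective on its own interval.
The left piece maps (−∞, 6) onto (−48, ∞); the right piece maps [6, ∞) onto (−∞, −40].
These images overlap. In particular T(6) = −40 (right piece), and solving −9x + 6 = −40 on the left piece gives x = 46/9 < 6.
So T(46/9) = T(6) with 46/9 ≠ 6, and T is not injective. This x = 46/9 is the requested value below 6.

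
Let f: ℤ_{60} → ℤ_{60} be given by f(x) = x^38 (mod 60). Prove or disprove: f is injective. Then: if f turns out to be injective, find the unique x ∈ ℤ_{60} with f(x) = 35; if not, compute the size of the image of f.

12

f(2): Repeated squaring mod 60: 2^1 ≡ 2, 2^2 ≡ 2² = 4, 2^4 ≡ 4² = 16, 2^8 ≡ 16² = 256 ≡ 16, 2^16 ≡ 16² = 256 ≡ 16, 2^32 ≡ 16² = 256 ≡ 16. Since 38 = 32 + 4 + 2, 2^38 ≡ 16·16·4: 16·16 = 256 ≡ 16, then 16·4 = 64 ≡ 4. So 2^38 ≡ 4 (mod 60).
f(8): Repeated squaring mod 60: 8^1 ≡ 8, 8^2 ≡ 8² = 64 ≡ 4, 8^4 ≡ 4² = 16, 8^8 ≡ 16² = 256 ≡ 16, 8^16 ≡ 16² = 256 ≡ 16, 8^32 ≡ 16² = 256 ≡ 16. Since 38 = 32 + 4 + 2, 8^38 ≡ 16·16·4: 16·16 = 256 ≡ 16, then 16·4 = 64 ≡ 4. So 8^38 ≡ 4 (mod 60).
So f(2) = f(8) = 4 while 2 ≠ 8, so f is not injective.
Since f is not injective, we determine |image(f)|. Computing x^38 mod 60 for each x (by repeated squaring, reducing mod 60 at every step), the values f(0), f(1), …, f(59) are: 0, 1, 4, 9, 16, 25, 36, 49, 4, 21, 40, 1, 24, 49, 16, 45, 16, 49, 24, 1, 40, 21, 4, 49, 36, 25, 16, 9, 4, 1, 0, 1, 4, 9, 16, 25, 36, 49, 4, 21, 40, 1, 24, 49, 16, 45, 16, 49, 24, 1, 40, 21, 4, 49, 36, 25, 16, 9, 4, 1.
The distinct values are {0, 1, 4, 9, 16, 21, 24, 25, 36, 40, 45, 49}; there are 12 of them.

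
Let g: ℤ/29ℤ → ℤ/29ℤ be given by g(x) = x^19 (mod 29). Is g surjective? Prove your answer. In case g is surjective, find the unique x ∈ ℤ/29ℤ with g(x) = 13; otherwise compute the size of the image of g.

Since 29 is prime, the nonzero elements of ℤ/29ℤ form a cyclic group of order 28.
As gcd(19, 28) = 1, raising to the 19th power is a bijection on this group: if u^19 ≡ v^19 then (uv^{−1})^19 = 1, and the only element of order dividing gcd(19, 28) = 1 is 1, so u = v.
With g(0) = 0 this makes g injective on all of ℤ/29ℤ, hence bijective (finite equal-size domain and codomain). In particular g is surjective.
Since g is surjective, we find the preimage of 13. The inverse of x ↦ x^19 on (ℤ/29ℤ)^× is x ↦ x^3, because 19·3 = 57 = 2·28 + 1 ≡ 1 (mod 28) and x^{28} = 1 for x ≠ 0 (Fermat). So g⁻¹(13) = 13^3 mod 29.
Repeated squaring mod 29: 13^1 ≡ 13, 13^2 ≡ 13² = 169 ≡ 24. Since 3 = 2 + 1, 13^3 ≡ 24·13: 24·13 = 312 ≡ 22. So 13^3 ≡ 22 (mod 29).
Hence g⁻¹(13) = 22.

22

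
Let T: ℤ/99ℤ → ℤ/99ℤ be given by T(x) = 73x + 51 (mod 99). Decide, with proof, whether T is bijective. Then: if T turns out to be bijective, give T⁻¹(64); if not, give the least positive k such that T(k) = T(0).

If T(a) = T(b), then 73a ≡ 73b (mod 99). Because gcd(73, 99) = 1, we may cancel 73 to get a ≡ b (mod 99).
We now compute 73⁻¹ mod 99 explicitly. Euclid's algorithm: 99 = 1·73 + 26, 73 = 2·26 + 21, 26 = 1·21 + 5, 21 = 4·5 + 1; back-substituting gives 1 = 19·73 − 14·99, so 73⁻¹ ≡ 19 (mod 99).
Then y ↦ 19(y − 51) is a two-sided inverse to T, so every y ∈ ℤ/99ℤ has a preimage.
Hence T is bijective.
Since T is bijective, we compute T⁻¹(64): solve 73x + 51 ≡ 64 (mod 99), i.e. 73x ≡ 13 (mod 99).
Multiplying by 73⁻¹ = 19 gives x ≡ 19·13 = 247 = 2·99 + 49 ≡ 49 (mod 99).
Check: T(49) = 73·49 + 51 = 3628 = 36·99 + 64 ≡ 64 (mod 99).

49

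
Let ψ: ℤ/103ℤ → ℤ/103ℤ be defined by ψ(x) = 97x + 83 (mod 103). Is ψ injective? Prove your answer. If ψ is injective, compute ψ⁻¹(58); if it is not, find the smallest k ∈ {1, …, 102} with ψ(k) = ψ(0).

90

Suppose ψ(s) = ψ(t) in ℤ/103ℤ. Then 97s + 83 ≡ 97t + 83 (mod 103), thus 97(s − t) ≡ 0 (mod 103).
Since gcd(97, 103) = 1, 97 is invertible modulo 103, so s − t ≡ 0 (mod 103), i.e. s = t.
Thus ψ is injective.
We now compute 97⁻¹ mod 103 explicitly. Euclid's algorithm: 103 = 1·97 + 6, 97 = 16·6 + 1; back-substituting gives 1 = 17·97 − 16·103, so 97⁻¹ ≡ 17 (mod 103).
Since ψ is injective, we find ψ⁻¹(58): we need 97x ≡ 58 − 83 ≡ 78 (mod 103). Using 97⁻¹ = 17: x ≡ 17·78 = 1326 = 12·103 + 90, so x = 90.
Check: ψ(90) = 97·90 + 83 = 8813 = 85·103 + 58 ≡ 58 (mod 103).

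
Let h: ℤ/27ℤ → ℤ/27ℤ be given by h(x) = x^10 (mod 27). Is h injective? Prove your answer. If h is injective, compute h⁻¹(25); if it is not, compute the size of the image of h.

10

h(0) = 0^10 = 0.
h(3): Repeated squaring mod 27: 3^1 ≡ 3, 3^2 ≡ 3² = 9, 3^4 ≡ 9² = 81 ≡ 0, 3^8 ≡ 0² = 0. Since 10 = 8 + 2, 3^10 ≡ 0·9: 0·9 = 0. So 3^10 ≡ 0 (mod 27).
So h(0) = h(3) = 0 while 0 ≠ 3, hence h is not injective.
Since h is not injective, we determine |image(h)|. Computing x^10 mod 27 for each x (by repeated squaring, reducing mod 27 at every step), the values h(0), h(1), …, h(26) are: 0, 1, 25, 0, 4, 22, 0, 7, 19, 0, 10, 16, 0, 13, 13, 0, 16, 10, 0, 19, 7, 0, 22, 4, 0, 25, 1.
The distinct values are {0, 1, 4, 7, 10, 13, 16, 19, 22, 25}; there are 10 of them.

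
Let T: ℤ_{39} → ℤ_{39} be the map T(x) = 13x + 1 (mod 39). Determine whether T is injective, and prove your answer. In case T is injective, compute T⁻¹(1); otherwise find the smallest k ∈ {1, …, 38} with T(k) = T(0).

Recall that T is injective if T(a) = T(b) implies a = b.
We have gcd(13, 39) = 13 > 1. Taking a = 0 and b = 3: T(0) = 1 and T(3) = 13·3 + 1 = 40 ≡ 1 (mod 39).
So T(0) = T(3) while 0 ≠ 3, thus T is not injective.
Since T is not injective, we find the least positive k with T(k) = T(0): this means 13k ≡ 0 (mod 39), i.e. 39 ∣ 13k. Since gcd(13, 39) = 13, dividing through by 13 this holds exactly when 3 ∣ k.
The smallest positive such k is 3.

3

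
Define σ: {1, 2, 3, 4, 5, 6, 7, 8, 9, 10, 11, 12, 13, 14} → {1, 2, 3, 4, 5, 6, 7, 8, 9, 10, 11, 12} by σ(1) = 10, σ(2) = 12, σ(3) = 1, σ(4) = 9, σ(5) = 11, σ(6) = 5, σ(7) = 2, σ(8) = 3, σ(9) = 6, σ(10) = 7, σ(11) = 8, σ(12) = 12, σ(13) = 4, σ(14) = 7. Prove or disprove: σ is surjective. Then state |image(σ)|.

Every element of the codomain has a preimage: 1 = σ(3), 2 = σ(7), 3 = σ(8), 4 = σ(13), 5 = σ(6), 6 = σ(9), 7 = σ(10), 8 = σ(11), 9 = σ(4), 10 = σ(1), 11 = σ(5), 12 = σ(2).
Therefore σ is surjective.
The image of σ is {1, 2, 3, 4, 5, 6, 7, 8, 9, 10, 11, 12}, which has 12 elements.

12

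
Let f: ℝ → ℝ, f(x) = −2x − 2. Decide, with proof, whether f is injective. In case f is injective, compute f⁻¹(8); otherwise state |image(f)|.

-5

Suppose f(a) = f(b). Then −2a − 2 = −2b − 2, so −2a = −2b, thus a = b.
Hence f is injective.
Since f is injective, we compute f⁻¹(8) = (8 + 2)/(−2) = −5.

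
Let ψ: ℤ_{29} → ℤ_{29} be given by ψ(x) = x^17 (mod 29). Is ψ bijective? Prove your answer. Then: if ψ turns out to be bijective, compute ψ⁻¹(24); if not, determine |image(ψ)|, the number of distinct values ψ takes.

Since 29 is prime, the nonzero elements of ℤ_{29} form a cyclic group of order 28.
As gcd(17, 28) = 1, raising to the 17th power is a bijection on this group: if a^17 ≡ b^17 then (ab^{−1})^17 = 1, and the only element of order dividing gcd(17, 28) = 1 is 1, so a = b.
With ψ(0) = 0 this makes ψ injective on all of ℤ_{29}, hence bijective (finite equal-size domain and codomain). In particular ψ is bijective.
Since ψ is bijective, we find the preimage of 24. The inverse of x ↦ x^17 on (ℤ_{29})^× is x ↦ x^5, because 17·5 = 85 = 3·28 + 1 ≡ 1 (mod 28) and x^{28} = 1 for x ≠ 0 (Fermat). So ψ⁻¹(24) = 24^5 mod 29.
Repeated squaring mod 29: 24^1 ≡ 24, 24^2 ≡ 24² = 576 ≡ 25, 24^4 ≡ 25² = 625 ≡ 16. Since 5 = 4 + 1, 24^5 ≡ 16·24: 16·24 = 384 ≡ 7. So 24^5 ≡ 7 (mod 29).
Hence ψ⁻¹(24) = 7.

7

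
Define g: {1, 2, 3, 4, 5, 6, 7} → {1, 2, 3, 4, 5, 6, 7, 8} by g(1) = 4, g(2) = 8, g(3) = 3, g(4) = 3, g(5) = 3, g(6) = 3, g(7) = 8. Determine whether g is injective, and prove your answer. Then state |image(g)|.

g(3) = 3 = g(4) with 3 ≠ 4, so g is not injective.
The image of g is {3, 4, 8}, which has 3 elements.

3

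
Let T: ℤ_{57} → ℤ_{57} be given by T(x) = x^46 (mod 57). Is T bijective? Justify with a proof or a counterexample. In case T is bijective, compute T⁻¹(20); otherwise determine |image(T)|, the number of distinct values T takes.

20

T(8): Repeated squaring mod 57: 8^1 ≡ 8, 8^2 ≡ 8² = 64 ≡ 7, 8^4 ≡ 7² = 49, 8^8 ≡ 49² = 2401 ≡ 7, 8^16 ≡ 7² = 49, 8^32 ≡ 49² = 2401 ≡ 7. Since 46 = 32 + 8 + 4 + 2, 8^46 ≡ 7·7·49·7: 7·7 = 49, then 49·49 = 2401 ≡ 7, then 7·7 = 49. So 8^46 ≡ 49 (mod 57).
T(11): Repeated squaring mod 57: 11^1 ≡ 11, 11^2 ≡ 11² = 121 ≡ 7, 11^4 ≡ 7² = 49, 11^8 ≡ 49² = 2401 ≡ 7, 11^16 ≡ 7² = 49, 11^32 ≡ 49² = 2401 ≡ 7. Since 46 = 32 + 8 + 4 + 2, 11^46 ≡ 7·7·49·7: 7·7 = 49, then 49·49 = 2401 ≡ 7, then 7·7 = 49. So 11^46 ≡ 49 (mod 57).
So T(8) = T(11) = 49 while 8 ≠ 11, thus T is not injective, hence not bijective.
Since T is not bijective, we determine |image(T)|. Computing x^46 mod 57 for each x (by repeated squaring, reducing mod 57 at every step), the values T(0), T(1), …, T(56) are: 0, 1, 55, 54, 4, 43, 6, 7, 49, 9, 28, 49, 45, 25, 43, 42, 16, 55, 39, 19, 1, 36, 16, 4, 24, 25, 7, 30, 28, 28, 30, 7, 25, 24, 4, 16, 36, 1, 19, 39, 55, 16, 42, 43, 25, 45, 49, 28, 9, 49, 7, 6, 43, 4, 54, 55, 1.
The distinct values are {0, 1, 4, 6, 7, 9, 16, 19, 24, 25, 28, 30, 36, 39, 42, 43, 45, 49, 54, 55}; there are 20 of them.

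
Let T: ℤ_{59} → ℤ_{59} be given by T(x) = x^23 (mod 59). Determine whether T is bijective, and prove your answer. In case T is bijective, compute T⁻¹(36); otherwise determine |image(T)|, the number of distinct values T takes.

Since 59 is prime, the nonzero elements of ℤ_{59} form a cyclic group of order 58.
As gcd(23, 58) = 1, raising to the 23rd power is a bijection on this group: if s^23 ≡ t^23 then (st^{−1})^23 = 1, and the only element of order dividing gcd(23, 58) = 1 is 1, so s = t.
With T(0) = 0 this makes T injective on all of ℤ_{59}, hence bijective (finite equal-size domain and codomain). In particular T is bijective.
Since T is bijective, we find the preimage of 36. The inverse of x ↦ x^23 on (ℤ_{59})^× is x ↦ x^53, because 23·53 = 1219 = 21·58 + 1 ≡ 1 (mod 58) and x^{58} = 1 for x ≠ 0 (Fermat). So T⁻¹(36) = 36^53 mod 59.
Repeated squaring mod 59: 36^1 ≡ 36, 36^2 ≡ 36² = 1296 ≡ 57, 36^4 ≡ 57² = 3249 ≡ 4, 36^8 ≡ 4² = 16, 36^16 ≡ 16² = 256 ≡ 20, 36^32 ≡ 20² = 400 ≡ 46. Since 53 = 32 + 16 + 4 + 1, 36^53 ≡ 46·20·4·36: 46·20 = 920 ≡ 35, then 35·4 = 140 ≡ 22, then 22·36 = 792 ≡ 25. So 36^53 ≡ 25 (mod 59).
Hence T⁻¹(36) = 25.

25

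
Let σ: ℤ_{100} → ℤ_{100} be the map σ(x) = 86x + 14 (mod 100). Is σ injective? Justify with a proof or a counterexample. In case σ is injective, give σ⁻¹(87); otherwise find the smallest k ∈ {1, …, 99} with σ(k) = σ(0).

We have gcd(86, 100) = 2 > 1. Taking a = 0 and b = 50: σ(0) = 14 and σ(50) = 86·50 + 14 = 4314 ≡ 14 (mod 100).
So σ(0) = σ(50) while 0 ≠ 50, therefore σ is not injective.
Since σ is not injective, we find the least positive k with σ(k) = σ(0): this means 86k ≡ 0 (mod 100), i.e. 100 ∣ 86k. Since gcd(86, 100) = 2, dividing through by 2 this holds exactly when 50 ∣ 43k, and as gcd(43, 50) = 1, exactly when 50 ∣ k.
The smallest positive such k is 50.

50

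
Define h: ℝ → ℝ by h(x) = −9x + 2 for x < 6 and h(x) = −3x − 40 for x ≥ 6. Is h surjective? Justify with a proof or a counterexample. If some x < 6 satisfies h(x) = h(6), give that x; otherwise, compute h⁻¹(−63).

Both pieces are strictly decreasing (slopes −9 and −3), so each is injective on its own interval.
The left piece maps (−∞, 6) onto (−52, ∞); the right piece maps [6, ∞) onto (−∞, −58].
The union (−52, ∞) ∪ (−∞, −58] omits the interval between −52 and −58; in particular −52 has no preimage. So h is not surjective.
Because the two images are disjoint, no x < 6 has h(x) = h(6), so we compute h⁻¹(−63): −63 lies in (−∞, −58], so solve −3x − 40 = −63: x = (−63 + 40)/(−3) = 23/3.

23/3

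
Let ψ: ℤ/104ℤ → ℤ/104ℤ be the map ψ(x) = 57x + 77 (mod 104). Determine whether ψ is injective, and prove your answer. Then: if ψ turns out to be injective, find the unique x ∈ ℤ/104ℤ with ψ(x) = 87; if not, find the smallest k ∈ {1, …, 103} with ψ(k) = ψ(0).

Recall that ψ is injective when ψ(s) = ψ(t) forces s = t.
Suppose ψ(s) = ψ(t) in ℤ/104ℤ. Then 57s + 77 ≡ 57t + 77 (mod 104), therefore 57(s − t) ≡ 0 (mod 104).
Since gcd(57, 104) = 1, 57 is invertible modulo 104, thus s − t ≡ 0 (mod 104), i.e. s = t.
Therefore ψ is injective.
We now compute 57⁻¹ mod 104 explicitly. Euclid's algorithm: 104 = 1·57 + 47, 57 = 1·47 + 10, 47 = 4·10 + 7, 10 = 1·7 + 3, 7 = 2·3 + 1; back-substituting gives 1 = 73·57 − 40·104, so 57⁻¹ ≡ 73 (mod 104).
Since ψ is injective, we compute ψ⁻¹(87): solve 57x + 77 ≡ 87 (mod 104), i.e. 57x ≡ 10 (mod 104).
Multiplying by 57⁻¹ = 73 gives x ≡ 73·10 = 730 = 7·104 + 2 ≡ 2 (mod 104).
Check: ψ(2) = 57·2 + 77 = 191 = 1·104 + 87 ≡ 87 (mod 104).

2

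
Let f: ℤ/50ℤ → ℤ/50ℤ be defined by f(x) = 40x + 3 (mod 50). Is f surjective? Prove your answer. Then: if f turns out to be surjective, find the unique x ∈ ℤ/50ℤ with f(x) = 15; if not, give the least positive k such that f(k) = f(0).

By definition, surjectivity means every element of the codomain has a preimage under f.
Since gcd(40, 50) = 10, we have 40x ≡ 0 (mod 10) for all x, so f(x) ≡ 3 (mod 10).
But 0 ≢ 3 (mod 10), so 0 ∈ ℤ/50ℤ has no preimage. So f is not surjective.
Since f is not surjective, we find the least positive k with f(k) = f(0): this means 40k ≡ 0 (mod 50), i.e. 50 ∣ 40k. Since gcd(40, 50) = 10, dividing through by 10 this holds exactly when 5 ∣ 4k, and as gcd(4, 5) = 1, exactly when 5 ∣ k.
The smallest positive such k is 5.

5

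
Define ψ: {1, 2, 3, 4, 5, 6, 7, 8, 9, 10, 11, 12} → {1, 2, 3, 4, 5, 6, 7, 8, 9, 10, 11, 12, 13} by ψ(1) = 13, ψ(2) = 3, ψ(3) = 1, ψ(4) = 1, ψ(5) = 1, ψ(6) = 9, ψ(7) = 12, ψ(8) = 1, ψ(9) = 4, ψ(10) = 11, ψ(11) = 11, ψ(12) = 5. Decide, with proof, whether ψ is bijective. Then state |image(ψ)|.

8

ψ(3) = 1 = ψ(4) with 3 ≠ 4, so ψ is not injective, hence not bijective.
The image of ψ is {1, 3, 4, 5, 9, 11, 12, 13}, which has 8 elements.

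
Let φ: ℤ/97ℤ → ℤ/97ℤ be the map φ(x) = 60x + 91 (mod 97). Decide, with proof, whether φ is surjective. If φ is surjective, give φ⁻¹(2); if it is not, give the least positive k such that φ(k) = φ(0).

Since gcd(60, 97) = 1, 60 is invertible modulo 97. Euclid's algorithm: 97 = 1·60 + 37, 60 = 1·37 + 23, 37 = 1·23 + 14, 23 = 1·14 + 9, 14 = 1·9 + 5, 9 = 1·5 + 4, 5 = 1·4 + 1; back-substituting gives 1 = 76·60 − 47·97, so 60⁻¹ ≡ 76 (mod 97).
Then y ↦ 76(y − 91) is a two-sided inverse to φ, so every y ∈ ℤ/97ℤ has a preimage.
Hence φ is surjective.
Since φ is surjective, we find φ⁻¹(2): we need 60x ≡ 2 − 91 ≡ 8 (mod 97). Using 60⁻¹ = 76: x ≡ 76·8 = 608 = 6·97 + 26, so x = 26.
Check: φ(26) = 60·26 + 91 = 1651 = 17·97 + 2 ≡ 2 (mod 97).

26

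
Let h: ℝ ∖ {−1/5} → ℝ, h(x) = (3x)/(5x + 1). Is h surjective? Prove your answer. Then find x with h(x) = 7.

If h(x) = 3/5, cross-multiplying gives 5(3x) = 3(5x + 1), which simplifies to 0 = 3 — false.  So 3/5 has no preimage and h is not surjective.
Solving h(x) = 7: cross-multiplying gives 3x = 7(5x + 1), which rearranges to −32x = 7, so x = −7/32.

-7/32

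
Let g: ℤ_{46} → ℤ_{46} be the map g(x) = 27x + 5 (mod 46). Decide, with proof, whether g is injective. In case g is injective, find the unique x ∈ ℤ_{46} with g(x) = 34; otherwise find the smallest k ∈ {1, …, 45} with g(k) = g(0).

Recall: g is injective if g(a) = g(b) implies a = b.
Suppose g(a) = g(b) in ℤ_{46}. Then 27a + 5 ≡ 27b + 5 (mod 46), so 27(a − b) ≡ 0 (mod 46).
Since gcd(27, 46) = 1, 27 is invertible modulo 46, thus a − b ≡ 0 (mod 46), i.e. a = b.
Thus g is injective.
We now compute 27⁻¹ mod 46 explicitly. Euclid's algorithm: 46 = 1·27 + 19, 27 = 1·19 + 8, 19 = 2·8 + 3, 8 = 2·3 + 2, 3 = 1·2 + 1; back-substituting gives 1 = 29·27 − 17·46, so 27⁻¹ ≡ 29 (mod 46).
Since g is injective, we compute g⁻¹(34): solve 27x + 5 ≡ 34 (mod 46), i.e. 27x ≡ 29 (mod 46).
Multiplying by 27⁻¹ = 29 gives x ≡ 29·29 = 841 = 18·46 + 13 ≡ 13 (mod 46).
Check: g(13) = 27·13 + 5 = 356 = 7·46 + 34 ≡ 34 (mod 46).

13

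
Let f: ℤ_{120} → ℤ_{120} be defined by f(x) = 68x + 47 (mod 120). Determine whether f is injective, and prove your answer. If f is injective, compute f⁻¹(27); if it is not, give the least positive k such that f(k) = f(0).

30

We have gcd(68, 120) = 4 > 1. Taking x_1 = 0 and x_2 = 30: f(0) = 47 and f(30) = 68·30 + 47 = 2087 ≡ 47 (mod 120).
So f(0) = f(30) while 0 ≠ 30, so f is not injective.
Since f is not injective, we find the least positive k with f(k) = f(0): this means 68k ≡ 0 (mod 120), i.e. 120 ∣ 68k. Since gcd(68, 120) = 4, dividing through by 4 this holds exactly when 30 ∣ 17k, and as gcd(17, 30) = 1, exactly when 30 ∣ k.
The smallest positive such k is 30.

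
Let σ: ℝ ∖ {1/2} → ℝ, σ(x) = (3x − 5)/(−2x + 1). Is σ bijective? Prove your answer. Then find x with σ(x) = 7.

If σ(x) = −3/2, cross-multiplying gives −2(3x − 5) = 3(−2x + 1), which simplifies to 10 = 3 — false.  So −3/2 has no preimage and σ is not surjective.
Therefore σ is not bijective.
Solving σ(x) = 7: cross-multiplying gives 3x − 5 = 7(−2x + 1), which rearranges to 17x = 12, so x = 12/17.

12/17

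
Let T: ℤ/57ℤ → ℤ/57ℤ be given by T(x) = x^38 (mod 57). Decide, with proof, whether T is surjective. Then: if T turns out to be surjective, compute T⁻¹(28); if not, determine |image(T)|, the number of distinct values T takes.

T(8): Repeated squaring mod 57: 8^1 ≡ 8, 8^2 ≡ 8² = 64 ≡ 7, 8^4 ≡ 7² = 49, 8^8 ≡ 49² = 2401 ≡ 7, 8^16 ≡ 7² = 49, 8^32 ≡ 49² = 2401 ≡ 7. Since 38 = 32 + 4 + 2, 8^38 ≡ 7·49·7: 7·49 = 343 ≡ 1, then 1·7 = 7. So 8^38 ≡ 7 (mod 57).
T(11): Repeated squaring mod 57: 11^1 ≡ 11, 11^2 ≡ 11² = 121 ≡ 7, 11^4 ≡ 7² = 49, 11^8 ≡ 49² = 2401 ≡ 7, 11^16 ≡ 7² = 49, 11^32 ≡ 49² = 2401 ≡ 7. Since 38 = 32 + 4 + 2, 11^38 ≡ 7·49·7: 7·49 = 343 ≡ 1, then 1·7 = 7. So 11^38 ≡ 7 (mod 57).
So T(8) = T(11) = 7 while 8 ≠ 11, so T is not injective.
A non-injective map from the 57-element set ℤ/57ℤ to itself takes at most 56 distinct values, so it cannot be surjective. Therefore T is not surjective.
Since T is not surjective, we determine |image(T)|. Computing x^38 mod 57 for each x (by repeated squaring, reducing mod 57 at every step), the values T(0), T(1), …, T(56) are: 0, 1, 4, 9, 16, 25, 36, 49, 7, 24, 43, 7, 30, 55, 25, 54, 28, 4, 39, 19, 1, 42, 28, 16, 6, 55, 49, 45, 43, 43, 45, 49, 55, 6, 16, 28, 42, 1, 19, 39, 4, 28, 54, 25, 55, 30, 7, 43, 24, 7, 49, 36, 25, 16, 9, 4, 1.
The distinct values are {0, 1, 4, 6, 7, 9, 16, 19, 24, 25, 28, 30, 36, 39, 42, 43, 45, 49, 54, 55}; there are 20 of them.

20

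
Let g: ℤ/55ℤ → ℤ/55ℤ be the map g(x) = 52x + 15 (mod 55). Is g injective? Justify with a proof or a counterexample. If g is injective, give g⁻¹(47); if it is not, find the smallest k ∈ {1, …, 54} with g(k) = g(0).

26

Suppose g(x_1) = g(x_2) in ℤ/55ℤ. Then 52x_1 + 15 ≡ 52x_2 + 15 (mod 55), therefore 52(x_1 − x_2) ≡ 0 (mod 55).
Since gcd(52, 55) = 1, 52 is invertible modulo 55, hence x_1 − x_2 ≡ 0 (mod 55), i.e. x_1 = x_2.
So g is injective.
We now compute 52⁻¹ mod 55 explicitly. Euclid's algorithm: 55 = 1·52 + 3, 52 = 17·3 + 1; back-substituting gives 1 = 18·52 − 17·55, so 52⁻¹ ≡ 18 (mod 55).
Since g is injective, we find g⁻¹(47): we need 52x ≡ 47 − 15 ≡ 32 (mod 55). Using 52⁻¹ = 18: x ≡ 18·32 = 576 = 10·55 + 26, so x = 26.
Check: g(26) = 52·26 + 15 = 1367 = 24·55 + 47 ≡ 47 (mod 55).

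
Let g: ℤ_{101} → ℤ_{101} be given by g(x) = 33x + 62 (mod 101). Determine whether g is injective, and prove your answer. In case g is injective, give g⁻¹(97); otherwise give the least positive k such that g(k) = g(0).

99

Recall: g is injective if g(a) = g(b) implies a = b.
If g(a) = g(b), then 33a ≡ 33b (mod 101). Because gcd(33, 101) = 1, we may cancel 33 to get a ≡ b (mod 101).
So g is injective.
We now compute 33⁻¹ mod 101 explicitly. Euclid's algorithm: 101 = 3·33 + 2, 33 = 16·2 + 1; back-substituting gives 1 = 49·33 − 16·101, so 33⁻¹ ≡ 49 (mod 101).
Since g is injective, we compute g⁻¹(97): solve 33x + 62 ≡ 97 (mod 101), i.e. 33x ≡ 35 (mod 101).
Multiplying by 33⁻¹ = 49 gives x ≡ 49·35 = 1715 = 16·101 + 99 ≡ 99 (mod 101).
Check: g(99) = 33·99 + 62 = 3329 = 32·101 + 97 ≡ 97 (mod 101).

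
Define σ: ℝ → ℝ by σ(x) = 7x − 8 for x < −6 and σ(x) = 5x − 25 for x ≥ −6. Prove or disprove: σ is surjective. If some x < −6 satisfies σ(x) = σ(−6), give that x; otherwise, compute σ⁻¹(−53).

Both pieces are strictly increasing (slopes 7 and 5), so each is injective on its own interval.
The left piece maps (−∞, −6) onto (−∞, −50); the right piece maps [−6, ∞) onto [−55, ∞).
The union (−∞, −50) ∪ [−55, ∞) covers ℝ, so σ is surjective.
For the follow-up: the images overlap, so an x < −6 with σ(x) = σ(−6) exists. σ(−6) = −55; solving 7x − 8 = −55 for x < −6 gives x = (−55 + 8)/7 = −47/7.

-47/7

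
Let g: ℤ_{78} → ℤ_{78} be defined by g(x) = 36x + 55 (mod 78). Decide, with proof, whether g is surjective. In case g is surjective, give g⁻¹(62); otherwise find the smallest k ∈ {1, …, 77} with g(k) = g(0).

13

Since gcd(36, 78) = 6, we have 36x ≡ 0 (mod 6) for all x, so g(x) ≡ 1 (mod 6).
But 0 ≢ 1 (mod 6), so 0 ∈ ℤ_{78} has no preimage. Thus g is not surjective.
Since g is not surjective, we find the least positive k with g(k) = g(0): this means 36k ≡ 0 (mod 78), i.e. 78 ∣ 36k. Since gcd(36, 78) = 6, dividing through by 6 this holds exactly when 13 ∣ 6k, and as gcd(6, 13) = 1, exactly when 13 ∣ k.
The smallest positive such k is 13.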